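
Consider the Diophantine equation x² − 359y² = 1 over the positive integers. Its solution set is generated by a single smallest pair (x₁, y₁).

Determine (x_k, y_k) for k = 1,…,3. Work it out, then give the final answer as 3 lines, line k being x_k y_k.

[18; 1,17,1,36] for √359; ℓ=4 ⇒ convergent index 3
a_0=18:  p_0=18·1+0=18,  q_0=18·0+1=1
a_1=1:  p_1=1·18+1=19,  q_1=1·1+0=1
a_2=17:  p_2=17·19+18=341,  q_2=17·1+1=18
a_3=1:  p_3=1·341+19=360,  q_3=1·18+1=19
fundamental: x₁=360, y₁=19  (since 129600 − 359·361 = 1)
(x_2, y_2) = (360·360 + 359·19·19, 360·19 + 19·360) = (259199, 13680)
(x_3, y_3) = (360·259199 + 359·19·13680, 360·13680 + 19·259199) = (186622920, 9849581)

360 19
259199 13680
186622920 9849581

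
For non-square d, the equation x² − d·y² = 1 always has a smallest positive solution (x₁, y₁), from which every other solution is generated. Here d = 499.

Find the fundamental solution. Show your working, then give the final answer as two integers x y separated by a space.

√499 = [22; 2,1,21,1,2,44, …], period ℓ=6 (even) → k=5
k=0  a_k=22  p_k/q_k = 22/1
…
k=2  a_k=1  p_k/q_k = 67/3
k=3  a_k=21  p_k/q_k = 1452/65
k=4  a_k=1  p_k/q_k = 1519/68
k=5  a_k=2  p_k/q_k = 4490/201
(x₁, y₁) = (4490, 201);  4490² − 499·201² = 1 ✓

4490 201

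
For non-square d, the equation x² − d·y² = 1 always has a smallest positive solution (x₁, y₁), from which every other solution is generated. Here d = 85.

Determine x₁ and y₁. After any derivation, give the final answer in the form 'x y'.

√85 → a₀=9, period (4,1,1,4,18); ℓ=5 odd so k=9
a_0=9:  p_0=9·1+0=9,  q_0=9·0+1=1
a_1=4:  p_1=4·9+1=37,  q_1=4·1+0=4
a_2=1:  p_2=1·37+9=46,  q_2=1·4+1=5
…
a_4=4:  p_4=4·83+46=378,  q_4=4·9+5=41
a_5=18:  p_5=18·378+83=6887,  q_5=18·41+9=747
a_6=4:  p_6=4·6887+378=27926,  q_6=4·747+41=3029
…
a_8=1:  p_8=1·34813+27926=62739,  q_8=1·3776+3029=6805
a_9=4:  p_9=4·62739+34813=285769,  q_9=4·6805+3776=30996
→ (285769, 30996).  Check: 285769²=81663921361, 85·30996²=81663921360, difference 1.

285769 30996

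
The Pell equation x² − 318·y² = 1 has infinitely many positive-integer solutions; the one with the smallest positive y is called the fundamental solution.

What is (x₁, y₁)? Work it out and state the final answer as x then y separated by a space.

107 6

d=318: √d = [17; 1,4,1,34] (ℓ=4, even), read p_3/q_3
i=0: a=17 ⇒ p=17, q=1
…
i=2: a=4 ⇒ p=89, q=5
i=3: a=1 ⇒ p=107, q=6
→ (107, 6).  Check: 107²=11449, 318·6²=11448, difference 1.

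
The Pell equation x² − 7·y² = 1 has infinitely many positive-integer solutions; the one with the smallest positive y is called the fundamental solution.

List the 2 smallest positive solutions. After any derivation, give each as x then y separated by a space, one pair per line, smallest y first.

8 3
127 48

d=7: √d = [2; 1,1,1,4] (ℓ=4, even), read p_3/q_3
k=0  a_k=2  p_k/q_k = 2/1
k=1  a_k=1  p_k/q_k = 3/1
k=2  a_k=1  p_k/q_k = 5/2
k=3  a_k=1  p_k/q_k = 8/3
→ (8, 3).  Check: 8²=64, 7·3²=63, difference 1.
k=2:  x_2 = 8·8+7·3·3 = 127,  y_2 = 8·3+3·8 = 48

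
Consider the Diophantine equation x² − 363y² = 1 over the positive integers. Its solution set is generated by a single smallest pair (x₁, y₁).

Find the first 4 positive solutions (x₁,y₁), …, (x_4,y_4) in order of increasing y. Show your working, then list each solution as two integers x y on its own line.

362 19
262087 13756
189750626 9959325
137379191137 7210537544

√363 = [19; 19,38, …], period ℓ=2 (even) → k=1
a_0=19:  p_0=19·1+0=19,  q_0=19·0+1=1
a_1=19:  p_1=19·19+1=362,  q_1=19·1+0=19
→ (362, 19).  Check: 362²=131044, 363·19²=131043, difference 1.
(362+19√363)^2 = 262087 + 13756√363
(362+19√363)^3 = 189750626 + 9959325√363
(362+19√363)^4 = 137379191137 + 7210537544√363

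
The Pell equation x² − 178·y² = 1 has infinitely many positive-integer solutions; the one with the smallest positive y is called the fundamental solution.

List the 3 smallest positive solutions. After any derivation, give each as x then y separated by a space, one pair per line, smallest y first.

1601 120
5126401 384240
16414734401 1230336360

√178 → a₀=13, period (2,1,12,1,2,26); ℓ=6 even so k=5
a_0=13:  p_0=13·1+0=13,  q_0=13·0+1=1
…
a_2=1:  p_2=1·27+13=40,  q_2=1·2+1=3
a_3=12:  p_3=12·40+27=507,  q_3=12·3+2=38
a_4=1:  p_4=1·507+40=547,  q_4=1·38+3=41
a_5=2:  p_5=2·547+507=1601,  q_5=2·41+38=120
fundamental: x₁=1601, y₁=120  (since 2563201 − 178·14400 = 1)
(x_2, y_2) = (1601·1601 + 178·120·120, 1601·120 + 120·1601) = (5126401, 384240)
(x_3, y_3) = (1601·5126401 + 178·120·384240, 1601·384240 + 120·5126401) = (16414734401, 1230336360)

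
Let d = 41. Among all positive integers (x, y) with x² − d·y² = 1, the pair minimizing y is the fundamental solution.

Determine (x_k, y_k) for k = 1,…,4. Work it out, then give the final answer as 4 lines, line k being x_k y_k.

√41 → a₀=6, period (2,2,12); ℓ=3 odd so k=5
i=0: a=6 ⇒ p=6, q=1
…
i=3: a=12 ⇒ p=397, q=62
i=4: a=2 ⇒ p=826, q=129
i=5: a=2 ⇒ p=2049, q=320
(x₁, y₁) = (2049, 320);  2049² − 41·320² = 1 ✓
(x_2, y_2) = (2049·2049 + 41·320·320, 2049·320 + 320·2049) = (8396801, 1311360)
(x_3, y_3) = (2049·8396801 + 41·320·1311360, 2049·1311360 + 320·8396801) = (34410088449, 5373952960)
(x_4, y_4) = (2049·34410088449 + 41·320·5373952960, 2049·5373952960 + 320·34410088449) = (141012534067201, 22022457918720)

2049 320
8396801 1311360
34410088449 5373952960
141012534067201 22022457918720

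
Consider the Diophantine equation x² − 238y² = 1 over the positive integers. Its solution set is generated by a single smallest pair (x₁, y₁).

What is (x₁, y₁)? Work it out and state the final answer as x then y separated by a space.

d=238: √d = [15; 2,2,1,14,1,2,2,30] (ℓ=8, even), read p_7/q_7
a_0=15:  p_0=15·1+0=15,  q_0=15·0+1=1
…
a_6=2:  p_6=2·1697+1589=4983,  q_6=2·110+103=323
a_7=2:  p_7=2·4983+1697=11663,  q_7=2·323+110=756
→ (11663, 756).  Check: 11663²=136025569, 238·756²=136025568, difference 1.

11663 756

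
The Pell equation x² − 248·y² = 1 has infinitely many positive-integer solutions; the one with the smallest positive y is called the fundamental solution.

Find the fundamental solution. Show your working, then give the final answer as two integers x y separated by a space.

63 4

√248 = [15; 1,2,1,30, …], period ℓ=4 (even) → k=3
step 0: (15, 1)  from 15·(1,0) + (0,1)
…
step 2: (47, 3)  from 2·(16,1) + (15,1)
step 3: (63, 4)  from 1·(47,3) + (16,1)
→ (63, 4).  Check: 63²=3969, 248·4²=3968, difference 1.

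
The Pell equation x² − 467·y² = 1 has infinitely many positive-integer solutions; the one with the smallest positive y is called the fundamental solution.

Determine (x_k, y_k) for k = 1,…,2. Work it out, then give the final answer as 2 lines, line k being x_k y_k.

1625626 75225
5285319783751 244575431700

d=467: √d = [21; 1,1,1,1,3,…,1,1,42] (ℓ=14, even), read p_13/q_13
a_0=21:  p_0=21·1+0=21,  q_0=21·0+1=1
…
a_2=1:  p_2=1·22+21=43,  q_2=1·1+1=2
…
a_4=1:  p_4=1·65+43=108,  q_4=1·3+2=5
a_5=3:  p_5=3·108+65=389,  q_5=3·5+3=18
…
a_7=21:  p_7=21·1275+389=27164,  q_7=21·59+18=1257
…
a_9=3:  p_9=3·82767+27164=275465,  q_9=3·3830+1257=12747
a_10=1:  p_10=1·275465+82767=358232,  q_10=1·12747+3830=16577
a_11=1:  p_11=1·358232+275465=633697,  q_11=1·16577+12747=29324
a_12=1:  p_12=1·633697+358232=991929,  q_12=1·29324+16577=45901
a_13=1:  p_13=1·991929+633697=1625626,  q_13=1·45901+29324=75225
→ (1625626, 75225).  Check: 1625626²=2642659891876, 467·75225²=2642659891875, difference 1.
(1625626+75225√467)^2 = 5285319783751 + 244575431700√467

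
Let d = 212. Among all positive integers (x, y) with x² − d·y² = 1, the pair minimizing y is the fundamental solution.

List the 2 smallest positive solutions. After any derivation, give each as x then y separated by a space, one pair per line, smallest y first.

[14; 1,1,3,1,1,…,1,1,28] for √212; ℓ=14 ⇒ convergent index 13
k=0  a_k=14  p_k/q_k = 14/1
…
k=3  a_k=3  p_k/q_k = 102/7
k=4  a_k=1  p_k/q_k = 131/9
…
k=6  a_k=1  p_k/q_k = 364/25
…
k=10  a_k=1  p_k/q_k = 7979/548
k=11  a_k=3  p_k/q_k = 29135/2001
k=12  a_k=1  p_k/q_k = 37114/2549
k=13  a_k=1  p_k/q_k = 66249/4550
fundamental: x₁=66249, y₁=4550  (since 4388930001 − 212·20702500 = 1)
(x_2, y_2) = (66249·66249 + 212·4550·4550, 66249·4550 + 4550·66249) = (8777860001, 602865900)

66249 4550
8777860001 602865900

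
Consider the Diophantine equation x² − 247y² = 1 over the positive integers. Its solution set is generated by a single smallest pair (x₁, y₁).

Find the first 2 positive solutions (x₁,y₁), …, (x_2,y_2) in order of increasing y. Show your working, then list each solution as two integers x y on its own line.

√247 → a₀=15, period (1,2,1,1,9,1,9,1,1,2,1,30); ℓ=12 even so k=11
a_0=15:  p_0=15·1+0=15,  q_0=15·0+1=1
…
a_2=2:  p_2=2·16+15=47,  q_2=2·1+1=3
a_3=1:  p_3=1·47+16=63,  q_3=1·3+1=4
…
a_5=9:  p_5=9·110+63=1053,  q_5=9·7+4=67
…
a_8=1:  p_8=1·11520+1163=12683,  q_8=1·733+74=807
a_9=1:  p_9=1·12683+11520=24203,  q_9=1·807+733=1540
a_10=2:  p_10=2·24203+12683=61089,  q_10=2·1540+807=3887
a_11=1:  p_11=1·61089+24203=85292,  q_11=1·3887+1540=5427
(x₁, y₁) = (85292, 5427);  85292² − 247·5427² = 1 ✓
(85292+5427√247)^2 = 14549450527 + 925759368√247

85292 5427
14549450527 925759368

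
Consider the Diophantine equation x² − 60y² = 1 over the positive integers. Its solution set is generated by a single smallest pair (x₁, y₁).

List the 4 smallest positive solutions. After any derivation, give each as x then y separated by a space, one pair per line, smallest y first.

31 4
1921 248
119071 15372
7380481 952816

[7; 1,2,1,14] for √60; ℓ=4 ⇒ convergent index 3
a_0=7:  p_0=7·1+0=7,  q_0=7·0+1=1
…
a_2=2:  p_2=2·8+7=23,  q_2=2·1+1=3
a_3=1:  p_3=1·23+8=31,  q_3=1·3+1=4
(x₁, y₁) = (31, 4);  31² − 60·4² = 1 ✓
n=2: (31,4)∘(31,4) = (31·31+60·4·4, 31·4+4·31) = (1921,248)
n=3: (1921,248)∘(31,4) = (31·1921+60·4·248, 31·248+4·1921) = (119071,15372)
n=4: (119071,15372)∘(31,4) = (31·119071+60·4·15372, 31·15372+4·119071) = (7380481,952816)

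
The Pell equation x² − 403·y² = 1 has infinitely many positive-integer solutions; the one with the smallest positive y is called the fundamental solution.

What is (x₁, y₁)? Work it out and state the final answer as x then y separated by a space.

669878 33369

d=403: √d = [20; 13,2,1,3,1,3,1,2,13,40] (ℓ=10, even), read p_9/q_9
a_0=20:  p_0=20·1+0=20,  q_0=20·0+1=1
…
a_2=2:  p_2=2·261+20=542,  q_2=2·13+1=27
a_3=1:  p_3=1·542+261=803,  q_3=1·27+13=40
…
a_5=1:  p_5=1·2951+803=3754,  q_5=1·147+40=187
…
a_7=1:  p_7=1·14213+3754=17967,  q_7=1·708+187=895
a_8=2:  p_8=2·17967+14213=50147,  q_8=2·895+708=2498
a_9=13:  p_9=13·50147+17967=669878,  q_9=13·2498+895=33369
→ (669878, 33369).  Check: 669878²=448736534884, 403·33369²=448736534883, difference 1.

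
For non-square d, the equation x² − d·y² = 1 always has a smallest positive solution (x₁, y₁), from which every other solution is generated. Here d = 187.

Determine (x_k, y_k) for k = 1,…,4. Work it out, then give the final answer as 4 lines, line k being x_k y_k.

1682 123
5658247 413772
19034341226 1391928885
64031518226017 4682448355368

√187 → a₀=13, period (1,2,13,2,1,26); ℓ=6 even so k=5
a_0=13:  p_0=13·1+0=13,  q_0=13·0+1=1
…
a_4=2:  p_4=2·547+41=1135,  q_4=2·40+3=83
a_5=1:  p_5=1·1135+547=1682,  q_5=1·83+40=123
→ (1682, 123).  Check: 1682²=2829124, 187·123²=2829123, difference 1.
(1682+123√187)^2 = 5658247 + 413772√187
(1682+123√187)^3 = 19034341226 + 1391928885√187
(1682+123√187)^4 = 64031518226017 + 4682448355368√187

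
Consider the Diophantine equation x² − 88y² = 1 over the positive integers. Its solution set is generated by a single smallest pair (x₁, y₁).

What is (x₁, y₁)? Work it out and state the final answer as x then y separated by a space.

197 21

√88 = [9; 2,1,1,1,2,18, …], period ℓ=6 (even) → k=5
i=0: a=9 ⇒ p=9, q=1
…
i=4: a=1 ⇒ p=75, q=8
i=5: a=2 ⇒ p=197, q=21
→ (197, 21).  Check: 197²=38809, 88·21²=38808, difference 1.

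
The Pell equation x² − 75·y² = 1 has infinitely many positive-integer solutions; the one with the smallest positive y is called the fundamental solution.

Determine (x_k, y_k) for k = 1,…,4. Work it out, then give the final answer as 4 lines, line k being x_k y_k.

26 3
1351 156
70226 8109
3650401 421512

√75 = [8; 1,1,1,16, …], period ℓ=4 (even) → k=3
step 0: (8, 1)  from 8·(1,0) + (0,1)
step 1: (9, 1)  from 1·(8,1) + (1,0)
step 2: (17, 2)  from 1·(9,1) + (8,1)
step 3: (26, 3)  from 1·(17,2) + (9,1)
fundamental: x₁=26, y₁=3  (since 676 − 75·9 = 1)
n=2: (26,3)∘(26,3) = (26·26+75·3·3, 26·3+3·26) = (1351,156)
n=3: (1351,156)∘(26,3) = (26·1351+75·3·156, 26·156+3·1351) = (70226,8109)
n=4: (70226,8109)∘(26,3) = (26·70226+75·3·8109, 26·8109+3·70226) = (3650401,421512)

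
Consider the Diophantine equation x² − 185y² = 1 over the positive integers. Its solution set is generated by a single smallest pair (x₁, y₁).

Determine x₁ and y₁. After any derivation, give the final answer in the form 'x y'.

√185 = [13; 1,1,1,1,26, …], period ℓ=5 (odd) → k=9
k=0  a_k=13  p_k/q_k = 13/1
…
k=4  a_k=1  p_k/q_k = 68/5
k=5  a_k=26  p_k/q_k = 1809/133
…
k=7  a_k=1  p_k/q_k = 3686/271
k=8  a_k=1  p_k/q_k = 5563/409
k=9  a_k=1  p_k/q_k = 9249/680
(x₁, y₁) = (9249, 680);  9249² − 185·680² = 1 ✓

9249 680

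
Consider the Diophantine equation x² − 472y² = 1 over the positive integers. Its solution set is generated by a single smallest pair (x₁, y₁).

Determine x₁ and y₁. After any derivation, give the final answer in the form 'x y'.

306917 14127

[21; 1,2,1,1,1,…,2,1,42] for √472; ℓ=14 ⇒ convergent index 13
step 0: (21, 1)  from 21·(1,0) + (0,1)
step 1: (22, 1)  from 1·(21,1) + (1,0)
step 2: (65, 3)  from 2·(22,1) + (21,1)
…
step 4: (152, 7)  from 1·(87,4) + (65,3)
step 5: (239, 11)  from 1·(152,7) + (87,4)
step 6: (1108, 51)  from 4·(239,11) + (152,7)
step 7: (5779, 266)  from 5·(1108,51) + (239,11)
step 8: (24224, 1115)  from 4·(5779,266) + (1108,51)
step 9: (30003, 1381)  from 1·(24224,1115) + (5779,266)
…
step 11: (84230, 3877)  from 1·(54227,2496) + (30003,1381)
step 12: (222687, 10250)  from 2·(84230,3877) + (54227,2496)
step 13: (306917, 14127)  from 1·(222687,10250) + (84230,3877)
→ (306917, 14127).  Check: 306917²=94198044889, 472·14127²=94198044888, difference 1.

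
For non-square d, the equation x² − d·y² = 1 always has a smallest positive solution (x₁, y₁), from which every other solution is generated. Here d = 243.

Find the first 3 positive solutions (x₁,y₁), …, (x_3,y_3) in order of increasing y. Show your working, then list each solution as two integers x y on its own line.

d=243: √d = [15; 1,1,2,3,15,3,2,1,1,30] (ℓ=10, even), read p_9/q_9
a_0=15:  p_0=15·1+0=15,  q_0=15·0+1=1
…
a_2=1:  p_2=1·16+15=31,  q_2=1·1+1=2
a_3=2:  p_3=2·31+16=78,  q_3=2·2+1=5
…
a_7=2:  p_7=2·12424+4053=28901,  q_7=2·797+260=1854
a_8=1:  p_8=1·28901+12424=41325,  q_8=1·1854+797=2651
a_9=1:  p_9=1·41325+28901=70226,  q_9=1·2651+1854=4505
→ (70226, 4505).  Check: 70226²=4931691076, 243·4505²=4931691075, difference 1.
n=2: (70226,4505)∘(70226,4505) = (70226·70226+243·4505·4505, 70226·4505+4505·70226) = (9863382151,632736260)
n=3: (9863382151,632736260)∘(70226,4505) = (70226·9863382151+243·4505·632736260, 70226·632736260+4505·9863382151) = (1385331749802026,88869073185015)

70226 4505
9863382151 632736260
1385331749802026 88869073185015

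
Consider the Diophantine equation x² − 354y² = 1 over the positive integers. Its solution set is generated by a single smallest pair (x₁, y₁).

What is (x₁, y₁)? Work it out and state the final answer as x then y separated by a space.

d=354: √d = [18; 1,4,2,2,18,2,2,4,1,36] (ℓ=10, even), read p_9/q_9
a_0=18:  p_0=18·1+0=18,  q_0=18·0+1=1
…
a_2=4:  p_2=4·19+18=94,  q_2=4·1+1=5
…
a_4=2:  p_4=2·207+94=508,  q_4=2·11+5=27
…
a_7=2:  p_7=2·19210+9351=47771,  q_7=2·1021+497=2539
a_8=4:  p_8=4·47771+19210=210294,  q_8=4·2539+1021=11177
a_9=1:  p_9=1·210294+47771=258065,  q_9=1·11177+2539=13716
(x₁, y₁) = (258065, 13716);  258065² − 354·13716² = 1 ✓

258065 13716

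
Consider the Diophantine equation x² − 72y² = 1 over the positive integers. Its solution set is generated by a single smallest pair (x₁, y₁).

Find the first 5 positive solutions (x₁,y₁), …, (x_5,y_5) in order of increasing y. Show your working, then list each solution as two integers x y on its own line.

√72 → a₀=8, period (2,16); ℓ=2 even so k=1
a_0=8:  p_0=8·1+0=8,  q_0=8·0+1=1
a_1=2:  p_1=2·8+1=17,  q_1=2·1+0=2
→ (17, 2).  Check: 17²=289, 72·2²=288, difference 1.
(17+2√72)^2 = 577 + 68√72
(17+2√72)^3 = 19601 + 2310√72
(17+2√72)^4 = 665857 + 78472√72
(17+2√72)^5 = 22619537 + 2665738√72

17 2
577 68
19601 2310
665857 78472
22619537 2665738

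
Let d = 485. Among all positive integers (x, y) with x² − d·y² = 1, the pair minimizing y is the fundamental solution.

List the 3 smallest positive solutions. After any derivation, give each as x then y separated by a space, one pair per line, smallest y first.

[22; 44] for √485; ℓ=1 ⇒ convergent index 1
step 0: (22, 1)  from 22·(1,0) + (0,1)
step 1: (969, 44)  from 44·(22,1) + (1,0)
fundamental: x₁=969, y₁=44  (since 938961 − 485·1936 = 1)
n=2: (969,44)∘(969,44) = (969·969+485·44·44, 969·44+44·969) = (1877921,85272)
n=3: (1877921,85272)∘(969,44) = (969·1877921+485·44·85272, 969·85272+44·1877921) = (3639409929,165257092)

969 44
1877921 85272
3639409929 165257092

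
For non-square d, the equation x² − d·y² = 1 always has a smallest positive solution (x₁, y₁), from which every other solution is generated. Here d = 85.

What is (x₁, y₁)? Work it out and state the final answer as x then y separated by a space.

√85 → a₀=9, period (4,1,1,4,18); ℓ=5 odd so k=9
step 0: (9, 1)  from 9·(1,0) + (0,1)
step 1: (37, 4)  from 4·(9,1) + (1,0)
step 2: (46, 5)  from 1·(37,4) + (9,1)
…
step 5: (6887, 747)  from 18·(378,41) + (83,9)
…
step 8: (62739, 6805)  from 1·(34813,3776) + (27926,3029)
step 9: (285769, 30996)  from 4·(62739,6805) + (34813,3776)
→ (285769, 30996).  Check: 285769²=81663921361, 85·30996²=81663921360, difference 1.

285769 30996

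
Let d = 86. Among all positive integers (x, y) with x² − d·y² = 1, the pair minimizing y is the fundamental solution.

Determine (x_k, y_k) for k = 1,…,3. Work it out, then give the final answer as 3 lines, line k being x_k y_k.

[9; 3,1,1,1,8,1,1,1,3,18] for √86; ℓ=10 ⇒ convergent index 9
a_0=9:  p_0=9·1+0=9,  q_0=9·0+1=1
…
a_3=1:  p_3=1·37+28=65,  q_3=1·4+3=7
…
a_5=8:  p_5=8·102+65=881,  q_5=8·11+7=95
…
a_8=1:  p_8=1·1864+983=2847,  q_8=1·201+106=307
a_9=3:  p_9=3·2847+1864=10405,  q_9=3·307+201=1122
fundamental: x₁=10405, y₁=1122  (since 108264025 − 86·1258884 = 1)
(10405+1122√86)^2 = 216528049 + 23348820√86
(10405+1122√86)^3 = 4505948689285 + 485888943078√86

10405 1122
216528049 23348820
4505948689285 485888943078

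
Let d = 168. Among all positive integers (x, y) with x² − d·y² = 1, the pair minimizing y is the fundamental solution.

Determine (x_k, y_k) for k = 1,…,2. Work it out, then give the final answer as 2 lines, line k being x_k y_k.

13 1
337 26

[12; 1,24] for √168; ℓ=2 ⇒ convergent index 1
k=0  a_k=12  p_k/q_k = 12/1
k=1  a_k=1  p_k/q_k = 13/1
fundamental: x₁=13, y₁=1  (since 169 − 168·1 = 1)
k=2:  x_2 = 13·13+168·1·1 = 337,  y_2 = 13·1+1·13 = 26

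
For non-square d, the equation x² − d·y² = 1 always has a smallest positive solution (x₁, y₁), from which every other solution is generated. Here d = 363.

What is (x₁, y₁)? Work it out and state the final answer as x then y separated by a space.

[19; 19,38] for √363; ℓ=2 ⇒ convergent index 1
a_0=19:  p_0=19·1+0=19,  q_0=19·0+1=1
a_1=19:  p_1=19·19+1=362,  q_1=19·1+0=19
(x₁, y₁) = (362, 19);  362² − 363·19² = 1 ✓

362 19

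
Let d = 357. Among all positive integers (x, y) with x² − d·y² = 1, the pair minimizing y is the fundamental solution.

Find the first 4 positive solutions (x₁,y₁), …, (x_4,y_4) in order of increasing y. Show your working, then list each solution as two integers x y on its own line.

3401 180
23133601 1224360
157354750601 8328096540
1070326990454401 56647711440720

√357 → a₀=18, period (1,8,2,8,1,36); ℓ=6 even so k=5
step 0: (18, 1)  from 18·(1,0) + (0,1)
step 1: (19, 1)  from 1·(18,1) + (1,0)
step 2: (170, 9)  from 8·(19,1) + (18,1)
step 3: (359, 19)  from 2·(170,9) + (19,1)
step 4: (3042, 161)  from 8·(359,19) + (170,9)
step 5: (3401, 180)  from 1·(3042,161) + (359,19)
(x₁, y₁) = (3401, 180);  3401² − 357·180² = 1 ✓
k=2:  x_2 = 3401·3401+357·180·180 = 23133601,  y_2 = 3401·180+180·3401 = 1224360
k=3:  x_3 = 3401·23133601+357·180·1224360 = 157354750601,  y_3 = 3401·1224360+180·23133601 = 8328096540
k=4:  x_4 = 3401·157354750601+357·180·8328096540 = 1070326990454401,  y_4 = 3401·8328096540+180·157354750601 = 56647711440720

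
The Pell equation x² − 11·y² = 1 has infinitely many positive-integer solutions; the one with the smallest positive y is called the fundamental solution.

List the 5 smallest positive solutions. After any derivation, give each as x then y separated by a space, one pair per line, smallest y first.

10 3
199 60
3970 1197
79201 23880
1580050 476403

d=11: √d = [3; 3,6] (ℓ=2, even), read p_1/q_1
step 0: (3, 1)  from 3·(1,0) + (0,1)
step 1: (10, 3)  from 3·(3,1) + (1,0)
fundamental: x₁=10, y₁=3  (since 100 − 11·9 = 1)
k=2:  x_2 = 10·10+11·3·3 = 199,  y_2 = 10·3+3·10 = 60
k=3:  x_3 = 10·199+11·3·60 = 3970,  y_3 = 10·60+3·199 = 1197
k=4:  x_4 = 10·3970+11·3·1197 = 79201,  y_4 = 10·1197+3·3970 = 23880
k=5:  x_5 = 10·79201+11·3·23880 = 1580050,  y_5 = 10·23880+3·79201 = 476403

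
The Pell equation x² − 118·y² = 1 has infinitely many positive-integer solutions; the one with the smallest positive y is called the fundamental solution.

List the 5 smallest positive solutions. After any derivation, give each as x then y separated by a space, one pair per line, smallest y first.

[10; 1,6,3,2,10,2,3,6,1,20] for √118; ℓ=10 ⇒ convergent index 9
a_0=10:  p_0=10·1+0=10,  q_0=10·0+1=1
a_1=1:  p_1=1·10+1=11,  q_1=1·1+0=1
a_2=6:  p_2=6·11+10=76,  q_2=6·1+1=7
a_3=3:  p_3=3·76+11=239,  q_3=3·7+1=22
a_4=2:  p_4=2·239+76=554,  q_4=2·22+7=51
a_5=10:  p_5=10·554+239=5779,  q_5=10·51+22=532
a_6=2:  p_6=2·5779+554=12112,  q_6=2·532+51=1115
a_7=3:  p_7=3·12112+5779=42115,  q_7=3·1115+532=3877
a_8=6:  p_8=6·42115+12112=264802,  q_8=6·3877+1115=24377
a_9=1:  p_9=1·264802+42115=306917,  q_9=1·24377+3877=28254
(x₁, y₁) = (306917, 28254);  306917² − 118·28254² = 1 ✓
n=2: (306917,28254)∘(306917,28254) = (306917·306917+118·28254·28254, 306917·28254+28254·306917) = (188396089777,17343265836)
n=3: (188396089777,17343265836)∘(306917,28254) = (306917·188396089777+118·28254·17343265836, 306917·17343265836+28254·188396089777) = (115643925371868101,10645886241146970)
n=4: (115643925371868101,10645886241146970)∘(306917,28254) = (306917·115643925371868101+118·28254·10645886241146970, 306917·10645886241146970+28254·115643925371868101) = (70986173286526887819457,6534806934930865917144)
n=5: (70986173286526887819457,6534806934930865917144)∘(306917,28254) = (306917·70986173286526887819457+118·28254·6534806934930865917144, 306917·6534806934930865917144+28254·70986173286526887819457) = (43573726693046301732396700037,4011286680085707263143023126)

306917 28254
188396089777 17343265836
115643925371868101 10645886241146970
70986173286526887819457 6534806934930865917144
43573726693046301732396700037 4011286680085707263143023126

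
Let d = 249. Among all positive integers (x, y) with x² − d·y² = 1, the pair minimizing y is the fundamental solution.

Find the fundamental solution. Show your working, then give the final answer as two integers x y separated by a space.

√249 = [15; 1,3,1,1,5,…,3,1,30, …], period ℓ=16 (even) → k=15
a_0=15:  p_0=15·1+0=15,  q_0=15·0+1=1
…
a_4=1:  p_4=1·79+63=142,  q_4=1·5+4=9
…
a_7=3:  p_7=3·931+789=3582,  q_7=3·59+50=227
…
a_13=1:  p_13=1·1017351+866765=1884116,  q_13=1·64472+54929=119401
a_14=3:  p_14=3·1884116+1017351=6669699,  q_14=3·119401+64472=422675
a_15=1:  p_15=1·6669699+1884116=8553815,  q_15=1·422675+119401=542076
→ (8553815, 542076).  Check: 8553815²=73167751054225, 249·542076²=73167751054224, difference 1.

8553815 542076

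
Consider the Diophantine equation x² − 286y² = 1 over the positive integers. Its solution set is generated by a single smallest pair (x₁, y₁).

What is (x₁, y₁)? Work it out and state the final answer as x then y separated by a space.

561835 33222

√286 = [16; 1,10,3,3,2,3,3,10,1,32, …], period ℓ=10 (even) → k=9
step 0: (16, 1)  from 16·(1,0) + (0,1)
step 1: (17, 1)  from 1·(16,1) + (1,0)
…
step 5: (4397, 260)  from 2·(1911,113) + (575,34)
step 6: (15102, 893)  from 3·(4397,260) + (1911,113)
…
step 8: (512132, 30283)  from 10·(49703,2939) + (15102,893)
step 9: (561835, 33222)  from 1·(512132,30283) + (49703,2939)
(x₁, y₁) = (561835, 33222);  561835² − 286·33222² = 1 ✓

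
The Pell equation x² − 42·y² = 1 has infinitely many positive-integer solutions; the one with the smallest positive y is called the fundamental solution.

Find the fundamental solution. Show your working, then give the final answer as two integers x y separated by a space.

√42 → a₀=6, period (2,12); ℓ=2 even so k=1
i=0: a=6 ⇒ p=6, q=1
i=1: a=2 ⇒ p=13, q=2
fundamental: x₁=13, y₁=2  (since 169 − 42·4 = 1)

13 2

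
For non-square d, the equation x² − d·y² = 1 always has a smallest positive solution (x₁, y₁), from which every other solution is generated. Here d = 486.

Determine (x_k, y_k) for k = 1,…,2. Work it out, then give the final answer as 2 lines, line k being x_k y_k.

485 22
470449 21340

√486 = [22; 22,44, …], period ℓ=2 (even) → k=1
k=0  a_k=22  p_k/q_k = 22/1
k=1  a_k=22  p_k/q_k = 485/22
→ (485, 22).  Check: 485²=235225, 486·22²=235224, difference 1.
n=2: (485,22)∘(485,22) = (485·485+486·22·22, 485·22+22·485) = (470449,21340)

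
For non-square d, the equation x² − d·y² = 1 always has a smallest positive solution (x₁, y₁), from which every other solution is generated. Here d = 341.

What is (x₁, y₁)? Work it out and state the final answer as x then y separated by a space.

[18; 2,6,1,8,2,…,6,2,36] for √341; ℓ=14 ⇒ convergent index 13
step 0: (18, 1)  from 18·(1,0) + (0,1)
…
step 7: (20479, 1109)  from 2·(7645,414) + (5189,281)
…
step 12: (4953942, 268271)  from 6·(718667,38918) + (641940,34763)
step 13: (10626551, 575460)  from 2·(4953942,268271) + (718667,38918)
(x₁, y₁) = (10626551, 575460);  10626551² − 341·575460² = 1 ✓

10626551 575460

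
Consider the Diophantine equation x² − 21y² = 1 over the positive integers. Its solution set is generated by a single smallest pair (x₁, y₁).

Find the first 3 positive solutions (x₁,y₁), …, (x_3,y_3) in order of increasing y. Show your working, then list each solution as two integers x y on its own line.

55 12
6049 1320
665335 145188

√21 → a₀=4, period (1,1,2,1,1,8); ℓ=6 even so k=5
i=0: a=4 ⇒ p=4, q=1
i=1: a=1 ⇒ p=5, q=1
i=2: a=1 ⇒ p=9, q=2
i=3: a=2 ⇒ p=23, q=5
i=4: a=1 ⇒ p=32, q=7
i=5: a=1 ⇒ p=55, q=12
fundamental: x₁=55, y₁=12  (since 3025 − 21·144 = 1)
n=2: (55,12)∘(55,12) = (55·55+21·12·12, 55·12+12·55) = (6049,1320)
n=3: (6049,1320)∘(55,12) = (55·6049+21·12·1320, 55·1320+12·6049) = (665335,145188)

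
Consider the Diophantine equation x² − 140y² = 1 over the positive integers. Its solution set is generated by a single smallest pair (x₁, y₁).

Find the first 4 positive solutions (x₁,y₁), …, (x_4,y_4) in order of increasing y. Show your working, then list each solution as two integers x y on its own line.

d=140: √d = [11; 1,4,1,22] (ℓ=4, even), read p_3/q_3
i=0: a=11 ⇒ p=11, q=1
i=1: a=1 ⇒ p=12, q=1
i=2: a=4 ⇒ p=59, q=5
i=3: a=1 ⇒ p=71, q=6
→ (71, 6).  Check: 71²=5041, 140·6²=5040, difference 1.
(x_2, y_2) = (71·71 + 140·6·6, 71·6 + 6·71) = (10081, 852)
(x_3, y_3) = (71·10081 + 140·6·852, 71·852 + 6·10081) = (1431431, 120978)
(x_4, y_4) = (71·1431431 + 140·6·120978, 71·120978 + 6·1431431) = (203253121, 17178024)

71 6
10081 852
1431431 120978
203253121 17178024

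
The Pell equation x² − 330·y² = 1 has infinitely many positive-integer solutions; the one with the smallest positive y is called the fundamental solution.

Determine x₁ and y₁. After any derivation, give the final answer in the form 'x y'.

d=330: √d = [18; 6,36] (ℓ=2, even), read p_1/q_1
step 0: (18, 1)  from 18·(1,0) + (0,1)
step 1: (109, 6)  from 6·(18,1) + (1,0)
→ (109, 6).  Check: 109²=11881, 330·6²=11880, difference 1.

109 6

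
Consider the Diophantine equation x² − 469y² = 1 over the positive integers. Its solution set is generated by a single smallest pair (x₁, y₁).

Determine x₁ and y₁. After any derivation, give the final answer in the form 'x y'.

137215 6336

d=469: √d = [21; 1,1,1,10,6,10,1,1,1,42] (ℓ=10, even), read p_9/q_9
step 0: (21, 1)  from 21·(1,0) + (0,1)
…
step 5: (4223, 195)  from 6·(693,32) + (65,3)
…
step 8: (90069, 4159)  from 1·(47146,2177) + (42923,1982)
step 9: (137215, 6336)  from 1·(90069,4159) + (47146,2177)
→ (137215, 6336).  Check: 137215²=18827956225, 469·6336²=18827956224, difference 1.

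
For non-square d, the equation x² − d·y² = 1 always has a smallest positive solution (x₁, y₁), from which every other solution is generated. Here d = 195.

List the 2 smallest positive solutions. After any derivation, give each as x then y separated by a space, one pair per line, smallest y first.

√195 = [13; 1,26, …], period ℓ=2 (even) → k=1
k=0  a_k=13  p_k/q_k = 13/1
k=1  a_k=1  p_k/q_k = 14/1
(x₁, y₁) = (14, 1);  14² − 195·1² = 1 ✓
(x_2, y_2) = (14·14 + 195·1·1, 14·1 + 1·14) = (391, 28)

14 1
391 28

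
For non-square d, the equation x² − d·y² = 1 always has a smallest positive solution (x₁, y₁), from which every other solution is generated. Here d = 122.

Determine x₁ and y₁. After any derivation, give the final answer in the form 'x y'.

√122 = [11; 22, …], period ℓ=1 (odd) → k=1
step 0: (11, 1)  from 11·(1,0) + (0,1)
step 1: (243, 22)  from 22·(11,1) + (1,0)
→ (243, 22).  Check: 243²=59049, 122·22²=59048, difference 1.

243 22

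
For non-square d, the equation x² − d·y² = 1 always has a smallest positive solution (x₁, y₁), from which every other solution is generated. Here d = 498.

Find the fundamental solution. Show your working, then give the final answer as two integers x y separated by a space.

179777 8056

√498 → a₀=22, period (3,6,22,6,3,44); ℓ=6 even so k=5
i=0: a=22 ⇒ p=22, q=1
i=1: a=3 ⇒ p=67, q=3
…
i=4: a=6 ⇒ p=56794, q=2545
i=5: a=3 ⇒ p=179777, q=8056
→ (179777, 8056).  Check: 179777²=32319769729, 498·8056²=32319769728, difference 1.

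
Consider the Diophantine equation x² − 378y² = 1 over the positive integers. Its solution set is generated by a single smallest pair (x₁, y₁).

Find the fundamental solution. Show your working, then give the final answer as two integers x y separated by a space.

d=378: √d = [19; 2,3,1,4,1,3,2,38] (ℓ=8, even), read p_7/q_7
step 0: (19, 1)  from 19·(1,0) + (0,1)
step 1: (39, 2)  from 2·(19,1) + (1,0)
…
step 3: (175, 9)  from 1·(136,7) + (39,2)
step 4: (836, 43)  from 4·(175,9) + (136,7)
step 5: (1011, 52)  from 1·(836,43) + (175,9)
step 6: (3869, 199)  from 3·(1011,52) + (836,43)
step 7: (8749, 450)  from 2·(3869,199) + (1011,52)
fundamental: x₁=8749, y₁=450  (since 76545001 − 378·202500 = 1)

8749 450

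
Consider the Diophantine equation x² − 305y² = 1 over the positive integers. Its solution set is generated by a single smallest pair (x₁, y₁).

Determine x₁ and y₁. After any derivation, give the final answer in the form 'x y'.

√305 → a₀=17, period (2,6,2,34); ℓ=4 even so k=3
k=0  a_k=17  p_k/q_k = 17/1
…
k=2  a_k=6  p_k/q_k = 227/13
k=3  a_k=2  p_k/q_k = 489/28
fundamental: x₁=489, y₁=28  (since 239121 − 305·784 = 1)

489 28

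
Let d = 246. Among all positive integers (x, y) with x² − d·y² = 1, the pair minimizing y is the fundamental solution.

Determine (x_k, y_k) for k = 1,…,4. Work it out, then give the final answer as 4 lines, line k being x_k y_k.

88805 5662
15772656049 1005627820
2801381440774085 178609557104538
497553357680112580801 31722843436331366360

d=246: √d = [15; 1,2,5,1,14,1,5,2,1,30] (ℓ=10, even), read p_9/q_9
k=0  a_k=15  p_k/q_k = 15/1
k=1  a_k=1  p_k/q_k = 16/1
k=2  a_k=2  p_k/q_k = 47/3
k=3  a_k=5  p_k/q_k = 251/16
…
k=8  a_k=2  p_k/q_k = 60777/3875
k=9  a_k=1  p_k/q_k = 88805/5662
→ (88805, 5662).  Check: 88805²=7886328025, 246·5662²=7886328024, difference 1.
k=2:  x_2 = 88805·88805+246·5662·5662 = 15772656049,  y_2 = 88805·5662+5662·88805 = 1005627820
k=3:  x_3 = 88805·15772656049+246·5662·1005627820 = 2801381440774085,  y_3 = 88805·1005627820+5662·15772656049 = 178609557104538
k=4:  x_4 = 88805·2801381440774085+246·5662·178609557104538 = 497553357680112580801,  y_4 = 88805·178609557104538+5662·2801381440774085 = 31722843436331366360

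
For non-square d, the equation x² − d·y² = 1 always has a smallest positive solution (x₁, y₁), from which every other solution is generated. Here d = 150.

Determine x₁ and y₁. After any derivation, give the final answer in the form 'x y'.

49 4

[12; 4,24] for √150; ℓ=2 ⇒ convergent index 1
k=0  a_k=12  p_k/q_k = 12/1
k=1  a_k=4  p_k/q_k = 49/4
fundamental: x₁=49, y₁=4  (since 2401 − 150·16 = 1)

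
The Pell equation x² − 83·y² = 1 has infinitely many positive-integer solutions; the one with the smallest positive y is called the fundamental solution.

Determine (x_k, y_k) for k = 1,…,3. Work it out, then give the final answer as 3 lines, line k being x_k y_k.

82 9
13447 1476
2205226 242055

√83 = [9; 9,18, …], period ℓ=2 (even) → k=1
k=0  a_k=9  p_k/q_k = 9/1
k=1  a_k=9  p_k/q_k = 82/9
(x₁, y₁) = (82, 9);  82² − 83·9² = 1 ✓
(82+9√83)^2 = 13447 + 1476√83
(82+9√83)^3 = 2205226 + 242055√83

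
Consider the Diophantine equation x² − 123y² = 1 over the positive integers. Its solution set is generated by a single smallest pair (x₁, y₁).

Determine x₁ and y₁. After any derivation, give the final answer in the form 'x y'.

122 11

[11; 11,22] for √123; ℓ=2 ⇒ convergent index 1
step 0: (11, 1)  from 11·(1,0) + (0,1)
step 1: (122, 11)  from 11·(11,1) + (1,0)
→ (122, 11).  Check: 122²=14884, 123·11²=14883, difference 1.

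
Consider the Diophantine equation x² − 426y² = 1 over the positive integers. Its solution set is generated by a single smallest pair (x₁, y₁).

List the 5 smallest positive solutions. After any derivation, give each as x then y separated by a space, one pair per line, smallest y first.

88751 4300
15753480001 763258600
2796274207048751 135479928012900
496344264283813920001 24047958181382517200
88102099596109264220968751 4268560672976279640021500

√426 → a₀=20, period (1,1,1,3,2,6,2,3,1,1,1,40); ℓ=12 even so k=11
a_0=20:  p_0=20·1+0=20,  q_0=20·0+1=1
a_1=1:  p_1=1·20+1=21,  q_1=1·1+0=1
…
a_4=3:  p_4=3·62+41=227,  q_4=3·3+2=11
a_5=2:  p_5=2·227+62=516,  q_5=2·11+3=25
a_6=6:  p_6=6·516+227=3323,  q_6=6·25+11=161
a_7=2:  p_7=2·3323+516=7162,  q_7=2·161+25=347
a_8=3:  p_8=3·7162+3323=24809,  q_8=3·347+161=1202
a_9=1:  p_9=1·24809+7162=31971,  q_9=1·1202+347=1549
a_10=1:  p_10=1·31971+24809=56780,  q_10=1·1549+1202=2751
a_11=1:  p_11=1·56780+31971=88751,  q_11=1·2751+1549=4300
(x₁, y₁) = (88751, 4300);  88751² − 426·4300² = 1 ✓
n=2: (88751,4300)∘(88751,4300) = (88751·88751+426·4300·4300, 88751·4300+4300·88751) = (15753480001,763258600)
n=3: (15753480001,763258600)∘(88751,4300) = (88751·15753480001+426·4300·763258600, 88751·763258600+4300·15753480001) = (2796274207048751,135479928012900)
n=4: (2796274207048751,135479928012900)∘(88751,4300) = (88751·2796274207048751+426·4300·135479928012900, 88751·135479928012900+4300·2796274207048751) = (496344264283813920001,24047958181382517200)
n=5: (496344264283813920001,24047958181382517200)∘(88751,4300) = (88751·496344264283813920001+426·4300·24047958181382517200, 88751·24047958181382517200+4300·496344264283813920001) = (88102099596109264220968751,4268560672976279640021500)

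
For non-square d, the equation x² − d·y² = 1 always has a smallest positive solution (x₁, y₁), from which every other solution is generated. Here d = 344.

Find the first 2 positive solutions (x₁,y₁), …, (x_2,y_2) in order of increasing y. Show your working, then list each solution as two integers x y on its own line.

10405 561
216528049 11674410

[18; 1,1,4,1,3,1,4,1,1,36] for √344; ℓ=10 ⇒ convergent index 9
k=0  a_k=18  p_k/q_k = 18/1
…
k=7  a_k=4  p_k/q_k = 4711/254
k=8  a_k=1  p_k/q_k = 5694/307
k=9  a_k=1  p_k/q_k = 10405/561
→ (10405, 561).  Check: 10405²=108264025, 344·561²=108264024, difference 1.
k=2:  x_2 = 10405·10405+344·561·561 = 216528049,  y_2 = 10405·561+561·10405 = 11674410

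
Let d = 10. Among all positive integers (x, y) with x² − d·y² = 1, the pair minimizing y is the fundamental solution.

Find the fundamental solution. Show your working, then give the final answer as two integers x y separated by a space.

19 6

[3; 6] for √10; ℓ=1 ⇒ convergent index 1
step 0: (3, 1)  from 3·(1,0) + (0,1)
step 1: (19, 6)  from 6·(3,1) + (1,0)
(x₁, y₁) = (19, 6);  19² − 10·6² = 1 ✓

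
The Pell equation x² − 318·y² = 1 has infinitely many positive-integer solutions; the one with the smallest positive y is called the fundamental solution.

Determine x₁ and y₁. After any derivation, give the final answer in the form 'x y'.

√318 → a₀=17, period (1,4,1,34); ℓ=4 even so k=3
i=0: a=17 ⇒ p=17, q=1
…
i=2: a=4 ⇒ p=89, q=5
i=3: a=1 ⇒ p=107, q=6
fundamental: x₁=107, y₁=6  (since 11449 − 318·36 = 1)

107 6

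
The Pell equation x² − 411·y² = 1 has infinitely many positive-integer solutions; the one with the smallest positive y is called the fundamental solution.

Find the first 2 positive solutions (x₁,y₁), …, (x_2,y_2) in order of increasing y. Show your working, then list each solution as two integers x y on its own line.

√411 → a₀=20, period (3,1,1,1,19,1,1,1,3,40); ℓ=10 even so k=9
step 0: (20, 1)  from 20·(1,0) + (0,1)
step 1: (61, 3)  from 3·(20,1) + (1,0)
…
step 5: (4379, 216)  from 19·(223,11) + (142,7)
step 6: (4602, 227)  from 1·(4379,216) + (223,11)
step 7: (8981, 443)  from 1·(4602,227) + (4379,216)
step 8: (13583, 670)  from 1·(8981,443) + (4602,227)
step 9: (49730, 2453)  from 3·(13583,670) + (8981,443)
(x₁, y₁) = (49730, 2453);  49730² − 411·2453² = 1 ✓
(49730+2453√411)^2 = 4946145799 + 243975380√411

49730 2453
4946145799 243975380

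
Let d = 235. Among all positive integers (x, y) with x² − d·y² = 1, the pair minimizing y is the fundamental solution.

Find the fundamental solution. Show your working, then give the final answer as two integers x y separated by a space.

46 3

√235 → a₀=15, period (3,30); ℓ=2 even so k=1
k=0  a_k=15  p_k/q_k = 15/1
k=1  a_k=3  p_k/q_k = 46/3
→ (46, 3).  Check: 46²=2116, 235·3²=2115, difference 1.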